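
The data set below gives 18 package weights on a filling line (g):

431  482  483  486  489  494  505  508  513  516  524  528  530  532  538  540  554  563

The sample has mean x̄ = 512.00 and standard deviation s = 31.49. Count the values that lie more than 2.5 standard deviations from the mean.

Cutoffs: x̄ ± 2.5s = [433.275, 590.725].
Outside the cutoffs: 431.

1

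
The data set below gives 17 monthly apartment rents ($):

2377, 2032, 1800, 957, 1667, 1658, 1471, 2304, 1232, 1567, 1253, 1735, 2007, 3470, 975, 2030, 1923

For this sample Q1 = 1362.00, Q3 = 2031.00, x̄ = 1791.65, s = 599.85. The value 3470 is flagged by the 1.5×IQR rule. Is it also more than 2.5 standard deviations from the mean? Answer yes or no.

yes

z = (3470 − 1791.65) / 599.85 = 2.80.
|z| = 2.80 > 2.5.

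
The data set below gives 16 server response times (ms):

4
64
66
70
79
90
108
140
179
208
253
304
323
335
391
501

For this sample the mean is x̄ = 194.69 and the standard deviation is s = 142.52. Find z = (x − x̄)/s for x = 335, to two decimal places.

0.98

z = (335 − 194.69) / 142.52 = 0.98.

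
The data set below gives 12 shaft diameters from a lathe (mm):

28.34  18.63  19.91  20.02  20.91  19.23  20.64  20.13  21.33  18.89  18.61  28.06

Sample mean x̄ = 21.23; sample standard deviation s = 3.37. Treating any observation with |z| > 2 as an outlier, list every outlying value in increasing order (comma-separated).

Cutoffs at x̄ ± 2s: 21.23 ± 2·3.37 = [14.49, 27.97].
28.06: z = 2.03, |z| > 2 → outlier.
28.34: z = 2.11, |z| > 2 → outlier.
Every other value lies within [14.49, 27.97].

28.06, 28.34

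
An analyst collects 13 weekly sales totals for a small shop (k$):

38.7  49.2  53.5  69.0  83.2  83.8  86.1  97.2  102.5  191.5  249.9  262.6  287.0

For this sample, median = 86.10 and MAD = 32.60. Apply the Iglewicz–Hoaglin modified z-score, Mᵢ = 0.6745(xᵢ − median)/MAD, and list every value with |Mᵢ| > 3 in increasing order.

|Mᵢ| > 3 ⇔ |xᵢ − 86.10| > 3·32.60/0.6745 = 145.00.
So outliers lie outside [-58.90, 231.10].
249.9: M = 3.39 → outlier.
262.6: M = 3.65 → outlier.
287.0: M = 4.16 → outlier.

249.9, 262.6, 287.0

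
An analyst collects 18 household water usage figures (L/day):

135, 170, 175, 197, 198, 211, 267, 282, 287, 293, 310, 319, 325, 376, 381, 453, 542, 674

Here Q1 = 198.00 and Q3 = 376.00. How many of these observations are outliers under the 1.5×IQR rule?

1

IQR = 178.00; fences at 198.00 − 267.00 = -69.00 and 376.00 + 267.00 = 643.00.
Outside the cutoffs: 674.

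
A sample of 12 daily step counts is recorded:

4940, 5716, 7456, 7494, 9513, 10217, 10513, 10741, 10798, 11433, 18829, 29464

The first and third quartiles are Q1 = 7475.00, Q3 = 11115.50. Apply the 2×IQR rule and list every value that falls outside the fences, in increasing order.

18829, 29464

IQR = Q3 − Q1 = 11115.50 − 7475.00 = 3640.50.
Lower fence = Q1 − 2·IQR = 7475.00 − 7281.00 = 194.00.
Upper fence = Q3 + 2·IQR = 11115.50 + 7281.00 = 18396.50.
18829 > 18396.50 → outlier.
29464 > 18396.50 → outlier.
All remaining values lie within [194.00, 18396.50].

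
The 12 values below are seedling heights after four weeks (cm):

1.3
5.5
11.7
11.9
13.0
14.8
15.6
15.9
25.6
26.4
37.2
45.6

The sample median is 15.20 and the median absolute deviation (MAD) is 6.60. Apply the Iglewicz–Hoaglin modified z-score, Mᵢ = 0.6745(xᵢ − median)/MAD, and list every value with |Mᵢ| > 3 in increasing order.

|Mᵢ| > 3 ⇔ |xᵢ − 15.20| > 3·6.60/0.6745 = 29.36.
So outliers lie outside [-14.16, 44.56].
45.6: M = 3.11 → outlier.

45.6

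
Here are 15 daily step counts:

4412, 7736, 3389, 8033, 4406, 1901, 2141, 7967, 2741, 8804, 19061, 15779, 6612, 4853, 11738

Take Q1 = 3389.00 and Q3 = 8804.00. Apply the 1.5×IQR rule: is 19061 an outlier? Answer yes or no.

yes

IQR = Q3 − Q1 = 8804.00 − 3389.00 = 5415.00.
Lower fence = Q1 − 1.5·IQR = 3389.00 − 8122.50 = -4733.50.
Upper fence = Q3 + 1.5·IQR = 8804.00 + 8122.50 = 16926.50.
19061 lies above the upper fence.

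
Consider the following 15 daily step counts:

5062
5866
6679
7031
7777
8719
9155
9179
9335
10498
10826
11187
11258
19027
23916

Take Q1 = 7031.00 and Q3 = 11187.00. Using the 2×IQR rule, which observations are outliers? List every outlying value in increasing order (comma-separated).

23916

IQR = Q3 − Q1 = 11187.00 − 7031.00 = 4156.00.
Lower fence = Q1 − 2·IQR = 7031.00 − 8312.00 = -1281.00.
Upper fence = Q3 + 2·IQR = 11187.00 + 8312.00 = 19499.00.
23916 > 19499.00 → outlier.
All remaining values lie within [-1281.00, 19499.00].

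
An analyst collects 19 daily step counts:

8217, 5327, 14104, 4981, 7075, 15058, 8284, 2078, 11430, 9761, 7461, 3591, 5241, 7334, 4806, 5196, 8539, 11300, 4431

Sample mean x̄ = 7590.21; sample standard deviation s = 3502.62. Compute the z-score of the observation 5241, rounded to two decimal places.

z = (5241 − 7590.21) / 3502.62 = -0.67.

-0.67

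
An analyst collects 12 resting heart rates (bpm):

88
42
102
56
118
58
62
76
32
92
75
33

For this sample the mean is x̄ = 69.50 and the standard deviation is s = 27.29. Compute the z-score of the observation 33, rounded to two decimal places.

z = (33 − 69.50) / 27.29 = -1.34.

-1.34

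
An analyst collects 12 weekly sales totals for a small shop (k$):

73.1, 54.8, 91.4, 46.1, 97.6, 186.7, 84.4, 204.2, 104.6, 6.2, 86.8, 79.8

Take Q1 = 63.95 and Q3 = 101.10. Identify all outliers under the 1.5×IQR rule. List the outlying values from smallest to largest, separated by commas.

IQR = Q3 − Q1 = 101.10 − 63.95 = 37.15.
Lower fence = Q1 − 1.5·IQR = 63.95 − 55.725 = 8.225.
Upper fence = Q3 + 1.5·IQR = 101.10 + 55.725 = 156.825.
6.2 < 8.225 → outlier.
186.7 > 156.825 → outlier.
204.2 > 156.825 → outlier.
All remaining values lie within [8.225, 156.825].

6.2, 186.7, 204.2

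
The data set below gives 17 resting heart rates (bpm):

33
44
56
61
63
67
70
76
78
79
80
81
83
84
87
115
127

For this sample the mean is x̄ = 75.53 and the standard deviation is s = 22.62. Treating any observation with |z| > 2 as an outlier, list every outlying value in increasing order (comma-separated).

127

Cutoffs at x̄ ± 2s: 75.53 ± 2·22.62 = [30.29, 120.77].
127: z = 2.28, |z| > 2 → outlier.
Every other value lies within [30.29, 120.77].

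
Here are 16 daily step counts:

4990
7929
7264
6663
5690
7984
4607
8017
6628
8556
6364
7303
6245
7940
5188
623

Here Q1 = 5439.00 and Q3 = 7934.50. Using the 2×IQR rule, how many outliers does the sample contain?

0

IQR = 2495.50; fences at 5439.00 − 4991.00 = 448.00 and 7934.50 + 4991.00 = 12925.50.
Every value lies within the cutoffs.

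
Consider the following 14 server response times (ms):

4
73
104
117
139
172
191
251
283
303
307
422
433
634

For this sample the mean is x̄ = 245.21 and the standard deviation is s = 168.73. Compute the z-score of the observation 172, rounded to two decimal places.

z = (172 − 245.21) / 168.73 = -0.43.

-0.43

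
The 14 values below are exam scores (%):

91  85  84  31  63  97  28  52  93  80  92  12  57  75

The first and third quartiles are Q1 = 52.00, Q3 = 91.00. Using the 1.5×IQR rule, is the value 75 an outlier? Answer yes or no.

no

IQR = Q3 − Q1 = 91.00 − 52.00 = 39.00.
Lower fence = Q1 − 1.5·IQR = 52.00 − 58.50 = -6.50.
Upper fence = Q3 + 1.5·IQR = 91.00 + 58.50 = 149.50.
75 lies within [-6.50, 149.50].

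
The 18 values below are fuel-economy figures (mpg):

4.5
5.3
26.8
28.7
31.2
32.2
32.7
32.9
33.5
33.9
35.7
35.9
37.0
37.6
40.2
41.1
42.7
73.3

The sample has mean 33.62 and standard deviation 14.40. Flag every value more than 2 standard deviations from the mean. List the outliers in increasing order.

Cutoffs at x̄ ± 2s: 33.62 ± 2·14.40 = [4.82, 62.42].
4.5: z = -2.02, |z| > 2 → outlier.
73.3: z = 2.76, |z| > 2 → outlier.
Every other value lies within [4.82, 62.42].

4.5, 73.3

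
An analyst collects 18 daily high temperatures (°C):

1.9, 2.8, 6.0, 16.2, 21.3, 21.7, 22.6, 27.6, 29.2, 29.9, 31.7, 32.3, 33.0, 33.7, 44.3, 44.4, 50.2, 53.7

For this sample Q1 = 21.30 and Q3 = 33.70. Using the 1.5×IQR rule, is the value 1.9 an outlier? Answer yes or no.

yes

IQR = Q3 − Q1 = 33.70 − 21.30 = 12.40.
Lower fence = Q1 − 1.5·IQR = 21.30 − 18.60 = 2.70.
Upper fence = Q3 + 1.5·IQR = 33.70 + 18.60 = 52.30.
1.9 lies below the lower fence.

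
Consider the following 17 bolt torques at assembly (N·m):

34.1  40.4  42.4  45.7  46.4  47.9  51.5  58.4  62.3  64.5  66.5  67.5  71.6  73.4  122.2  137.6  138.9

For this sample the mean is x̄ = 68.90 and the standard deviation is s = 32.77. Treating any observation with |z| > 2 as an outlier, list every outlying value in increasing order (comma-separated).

Cutoffs at x̄ ± 2s: 68.90 ± 2·32.77 = [3.36, 134.44].
137.6: z = 2.10, |z| > 2 → outlier.
138.9: z = 2.14, |z| > 2 → outlier.
Every other value lies within [3.36, 134.44].

137.6, 138.9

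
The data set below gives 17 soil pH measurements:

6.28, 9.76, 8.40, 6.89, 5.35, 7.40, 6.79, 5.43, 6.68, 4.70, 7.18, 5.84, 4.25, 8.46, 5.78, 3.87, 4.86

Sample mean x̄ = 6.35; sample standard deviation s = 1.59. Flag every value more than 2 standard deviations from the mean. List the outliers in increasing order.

9.76

Cutoffs at x̄ ± 2s: 6.35 ± 2·1.59 = [3.17, 9.53].
9.76: z = 2.14, |z| > 2 → outlier.
Every other value lies within [3.17, 9.53].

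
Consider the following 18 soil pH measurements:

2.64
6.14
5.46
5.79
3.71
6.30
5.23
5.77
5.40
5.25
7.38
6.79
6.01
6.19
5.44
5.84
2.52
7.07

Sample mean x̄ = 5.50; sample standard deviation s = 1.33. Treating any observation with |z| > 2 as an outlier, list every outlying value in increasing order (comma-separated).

2.52, 2.64

Cutoffs at x̄ ± 2s: 5.50 ± 2·1.33 = [2.84, 8.16].
2.52: z = -2.24, |z| > 2 → outlier.
2.64: z = -2.15, |z| > 2 → outlier.
Every other value lies within [2.84, 8.16].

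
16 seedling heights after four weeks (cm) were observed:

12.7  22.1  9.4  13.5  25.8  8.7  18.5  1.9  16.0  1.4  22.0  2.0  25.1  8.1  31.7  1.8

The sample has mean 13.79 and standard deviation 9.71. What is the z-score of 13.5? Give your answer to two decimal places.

z = (13.5 − 13.79) / 9.71 = -0.03.

-0.03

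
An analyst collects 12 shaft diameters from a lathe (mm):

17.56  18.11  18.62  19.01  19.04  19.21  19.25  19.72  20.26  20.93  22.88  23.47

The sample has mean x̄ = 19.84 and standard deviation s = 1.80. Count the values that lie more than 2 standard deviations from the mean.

Cutoffs: x̄ ± 2s = [16.24, 23.44].
Outside the cutoffs: 23.47.

1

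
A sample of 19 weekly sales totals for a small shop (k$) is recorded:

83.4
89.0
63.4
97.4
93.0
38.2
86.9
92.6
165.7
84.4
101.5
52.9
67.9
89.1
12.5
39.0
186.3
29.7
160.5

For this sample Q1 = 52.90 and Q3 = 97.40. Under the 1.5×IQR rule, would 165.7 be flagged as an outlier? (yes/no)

IQR = Q3 − Q1 = 97.40 − 52.90 = 44.50.
Lower fence = Q1 − 1.5·IQR = 52.90 − 66.75 = -13.85.
Upper fence = Q3 + 1.5·IQR = 97.40 + 66.75 = 164.15.
165.7 lies above the upper fence.

yes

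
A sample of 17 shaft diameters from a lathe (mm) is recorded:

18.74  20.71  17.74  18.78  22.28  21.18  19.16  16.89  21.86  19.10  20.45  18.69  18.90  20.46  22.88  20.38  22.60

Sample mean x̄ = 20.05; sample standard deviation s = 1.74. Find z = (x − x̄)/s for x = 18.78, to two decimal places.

z = (18.78 − 20.05) / 1.74 = -0.73.

-0.73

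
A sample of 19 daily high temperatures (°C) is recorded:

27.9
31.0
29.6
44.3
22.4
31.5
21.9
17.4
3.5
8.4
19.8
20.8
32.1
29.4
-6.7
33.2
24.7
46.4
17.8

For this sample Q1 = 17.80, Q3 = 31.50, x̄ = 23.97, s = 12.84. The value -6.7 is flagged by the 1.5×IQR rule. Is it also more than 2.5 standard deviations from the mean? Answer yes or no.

z = (-6.7 − 23.97) / 12.84 = -2.39.
|z| = 2.39 ≤ 2.5.

no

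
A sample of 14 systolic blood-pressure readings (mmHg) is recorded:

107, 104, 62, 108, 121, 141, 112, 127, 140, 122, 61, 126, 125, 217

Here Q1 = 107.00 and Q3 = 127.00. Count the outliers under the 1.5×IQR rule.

3

IQR = 20.00; fences at 107.00 − 30.00 = 77.00 and 127.00 + 30.00 = 157.00.
Outside the cutoffs: 61, 62, 217.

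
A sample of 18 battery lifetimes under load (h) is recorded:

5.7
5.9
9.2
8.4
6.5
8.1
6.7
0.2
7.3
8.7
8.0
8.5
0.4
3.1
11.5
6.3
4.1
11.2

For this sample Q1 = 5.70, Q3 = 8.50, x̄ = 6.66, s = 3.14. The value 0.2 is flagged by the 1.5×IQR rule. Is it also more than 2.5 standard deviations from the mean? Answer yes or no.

no

z = (0.2 − 6.66) / 3.14 = -2.06.
|z| = 2.06 ≤ 2.5.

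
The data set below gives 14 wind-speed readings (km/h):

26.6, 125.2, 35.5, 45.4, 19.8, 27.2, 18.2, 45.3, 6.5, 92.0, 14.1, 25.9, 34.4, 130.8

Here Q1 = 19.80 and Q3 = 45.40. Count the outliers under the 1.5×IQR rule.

3

IQR = 25.60; fences at 19.80 − 38.40 = -18.60 and 45.40 + 38.40 = 83.80.
Outside the cutoffs: 92.0, 125.2, 130.8.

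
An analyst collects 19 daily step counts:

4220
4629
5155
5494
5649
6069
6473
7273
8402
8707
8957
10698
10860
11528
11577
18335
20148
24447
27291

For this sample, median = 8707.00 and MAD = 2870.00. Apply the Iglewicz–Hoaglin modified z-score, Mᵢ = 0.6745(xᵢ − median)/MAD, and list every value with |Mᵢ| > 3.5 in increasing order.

|Mᵢ| > 3.5 ⇔ |xᵢ − 8707.00| > 3.5·2870.00/0.6745 = 14892.51.
So outliers lie outside [-6185.51, 23599.51].
24447: M = 3.70 → outlier.
27291: M = 4.37 → outlier.

24447, 27291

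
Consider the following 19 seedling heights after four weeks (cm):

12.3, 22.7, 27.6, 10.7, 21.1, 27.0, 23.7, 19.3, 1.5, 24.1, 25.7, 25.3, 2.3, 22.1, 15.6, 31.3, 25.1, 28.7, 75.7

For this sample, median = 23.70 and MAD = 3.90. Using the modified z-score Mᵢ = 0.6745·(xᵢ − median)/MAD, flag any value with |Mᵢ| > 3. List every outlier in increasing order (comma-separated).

1.5, 2.3, 75.7

|Mᵢ| > 3 ⇔ |xᵢ − 23.70| > 3·3.90/0.6745 = 17.35.
So outliers lie outside [6.35, 41.05].
1.5: M = -3.84 → outlier.
2.3: M = -3.70 → outlier.
75.7: M = 8.99 → outlier.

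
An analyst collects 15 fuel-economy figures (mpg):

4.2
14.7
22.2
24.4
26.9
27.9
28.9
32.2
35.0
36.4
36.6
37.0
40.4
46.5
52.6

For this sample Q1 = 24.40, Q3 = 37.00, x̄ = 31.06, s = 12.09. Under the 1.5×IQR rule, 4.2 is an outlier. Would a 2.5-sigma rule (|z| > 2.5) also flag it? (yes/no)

z = (4.2 − 31.06) / 12.09 = -2.22.
|z| = 2.22 ≤ 2.5.

no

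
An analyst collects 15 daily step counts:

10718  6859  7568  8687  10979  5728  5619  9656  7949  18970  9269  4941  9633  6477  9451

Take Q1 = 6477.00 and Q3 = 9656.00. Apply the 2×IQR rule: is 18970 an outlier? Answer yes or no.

IQR = Q3 − Q1 = 9656.00 − 6477.00 = 3179.00.
Lower fence = Q1 − 2·IQR = 6477.00 − 6358.00 = 119.00.
Upper fence = Q3 + 2·IQR = 9656.00 + 6358.00 = 16014.00.
18970 lies above the upper fence.

yes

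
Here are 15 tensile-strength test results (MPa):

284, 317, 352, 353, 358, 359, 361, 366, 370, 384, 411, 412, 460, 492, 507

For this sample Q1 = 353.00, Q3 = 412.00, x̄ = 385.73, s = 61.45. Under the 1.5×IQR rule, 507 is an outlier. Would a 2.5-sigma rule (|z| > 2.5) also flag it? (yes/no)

z = (507 − 385.73) / 61.45 = 1.97.
|z| = 1.97 ≤ 2.5.

no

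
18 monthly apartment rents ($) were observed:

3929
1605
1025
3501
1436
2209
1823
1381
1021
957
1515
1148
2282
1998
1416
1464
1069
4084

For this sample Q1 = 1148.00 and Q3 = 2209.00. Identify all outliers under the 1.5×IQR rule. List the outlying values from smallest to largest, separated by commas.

3929, 4084

IQR = Q3 − Q1 = 2209.00 − 1148.00 = 1061.00.
Lower fence = Q1 − 1.5·IQR = 1148.00 − 1591.50 = -443.50.
Upper fence = Q3 + 1.5·IQR = 2209.00 + 1591.50 = 3800.50.
3929 > 3800.50 → outlier.
4084 > 3800.50 → outlier.
All remaining values lie within [-443.50, 3800.50].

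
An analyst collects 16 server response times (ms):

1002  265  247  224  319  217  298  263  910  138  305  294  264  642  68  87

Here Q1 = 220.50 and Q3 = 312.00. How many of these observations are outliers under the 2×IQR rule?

IQR = 91.50; fences at 220.50 − 183.00 = 37.50 and 312.00 + 183.00 = 495.00.
Outside the cutoffs: 642, 910, 1002.

3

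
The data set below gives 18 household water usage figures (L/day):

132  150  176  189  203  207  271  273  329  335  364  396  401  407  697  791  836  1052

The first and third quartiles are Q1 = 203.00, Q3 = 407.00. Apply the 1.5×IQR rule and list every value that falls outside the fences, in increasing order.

IQR = Q3 − Q1 = 407.00 − 203.00 = 204.00.
Lower fence = Q1 − 1.5·IQR = 203.00 − 306.00 = -103.00.
Upper fence = Q3 + 1.5·IQR = 407.00 + 306.00 = 713.00.
791 > 713.00 → outlier.
836 > 713.00 → outlier.
1052 > 713.00 → outlier.
All remaining values lie within [-103.00, 713.00].

791, 836, 1052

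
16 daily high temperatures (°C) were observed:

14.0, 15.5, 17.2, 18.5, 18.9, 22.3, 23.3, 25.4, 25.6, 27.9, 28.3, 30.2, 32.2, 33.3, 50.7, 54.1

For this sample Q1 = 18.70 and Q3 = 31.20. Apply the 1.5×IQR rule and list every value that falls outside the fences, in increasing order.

IQR = Q3 − Q1 = 31.20 − 18.70 = 12.50.
Lower fence = Q1 − 1.5·IQR = 18.70 − 18.75 = -0.05.
Upper fence = Q3 + 1.5·IQR = 31.20 + 18.75 = 49.95.
50.7 > 49.95 → outlier.
54.1 > 49.95 → outlier.
All remaining values lie within [-0.05, 49.95].

50.7, 54.1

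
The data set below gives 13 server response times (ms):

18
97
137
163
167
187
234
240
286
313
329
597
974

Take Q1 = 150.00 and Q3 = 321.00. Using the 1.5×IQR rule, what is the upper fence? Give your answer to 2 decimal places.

IQR = Q3 − Q1 = 321.00 − 150.00 = 171.00.
Lower fence = Q1 − 1.5·IQR = 150.00 − 256.50 = -106.50.
Upper fence = Q3 + 1.5·IQR = 321.00 + 256.50 = 577.50.

577.50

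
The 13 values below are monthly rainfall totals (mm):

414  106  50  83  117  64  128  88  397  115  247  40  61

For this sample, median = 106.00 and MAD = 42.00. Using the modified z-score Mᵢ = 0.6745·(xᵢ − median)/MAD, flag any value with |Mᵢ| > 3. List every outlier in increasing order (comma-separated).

|Mᵢ| > 3 ⇔ |xᵢ − 106.00| > 3·42.00/0.6745 = 186.81.
So outliers lie outside [-80.81, 292.81].
397: M = 4.67 → outlier.
414: M = 4.95 → outlier.

397, 414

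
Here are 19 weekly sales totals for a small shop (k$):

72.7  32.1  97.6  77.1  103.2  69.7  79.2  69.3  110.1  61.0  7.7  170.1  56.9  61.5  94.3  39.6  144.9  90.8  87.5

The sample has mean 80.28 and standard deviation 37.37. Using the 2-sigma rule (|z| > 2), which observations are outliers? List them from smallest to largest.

170.1

Cutoffs at x̄ ± 2s: 80.28 ± 2·37.37 = [5.54, 155.02].
170.1: z = 2.40, |z| > 2 → outlier.
Every other value lies within [5.54, 155.02].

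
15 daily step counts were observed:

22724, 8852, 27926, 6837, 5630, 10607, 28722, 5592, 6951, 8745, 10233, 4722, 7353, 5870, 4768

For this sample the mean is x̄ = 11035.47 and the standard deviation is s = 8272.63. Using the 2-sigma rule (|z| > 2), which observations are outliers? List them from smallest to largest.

Cutoffs at x̄ ± 2s: 11035.47 ± 2·8272.63 = [-5509.79, 27580.73].
27926: z = 2.04, |z| > 2 → outlier.
28722: z = 2.14, |z| > 2 → outlier.
Every other value lies within [-5509.79, 27580.73].

27926, 28722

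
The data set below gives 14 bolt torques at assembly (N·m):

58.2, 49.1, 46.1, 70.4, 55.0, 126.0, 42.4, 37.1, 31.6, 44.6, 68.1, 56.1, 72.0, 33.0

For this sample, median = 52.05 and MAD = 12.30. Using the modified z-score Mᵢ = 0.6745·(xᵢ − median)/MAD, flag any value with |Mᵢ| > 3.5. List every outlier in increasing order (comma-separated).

|Mᵢ| > 3.5 ⇔ |xᵢ − 52.05| > 3.5·12.30/0.6745 = 63.83.
So outliers lie outside [-11.78, 115.88].
126.0: M = 4.06 → outlier.

126.0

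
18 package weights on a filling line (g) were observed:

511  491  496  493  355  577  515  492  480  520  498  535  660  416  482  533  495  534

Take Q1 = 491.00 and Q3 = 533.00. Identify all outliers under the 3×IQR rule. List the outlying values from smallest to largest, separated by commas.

355, 660

IQR = Q3 − Q1 = 533.00 − 491.00 = 42.00.
Lower fence = Q1 − 3·IQR = 491.00 − 126.00 = 365.00.
Upper fence = Q3 + 3·IQR = 533.00 + 126.00 = 659.00.
355 < 365.00 → outlier.
660 > 659.00 → outlier.
All remaining values lie within [365.00, 659.00].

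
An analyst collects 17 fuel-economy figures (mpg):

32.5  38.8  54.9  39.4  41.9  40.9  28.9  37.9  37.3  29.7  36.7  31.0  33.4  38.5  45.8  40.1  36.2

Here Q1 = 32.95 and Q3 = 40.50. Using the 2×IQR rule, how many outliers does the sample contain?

0

IQR = 7.55; fences at 32.95 − 15.10 = 17.85 and 40.50 + 15.10 = 55.60.
Every value lies within the cutoffs.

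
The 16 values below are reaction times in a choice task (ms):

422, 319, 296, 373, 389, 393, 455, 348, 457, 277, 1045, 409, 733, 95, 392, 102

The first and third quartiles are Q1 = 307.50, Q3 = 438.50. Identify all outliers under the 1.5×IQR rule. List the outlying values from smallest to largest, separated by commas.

IQR = Q3 − Q1 = 438.50 − 307.50 = 131.00.
Lower fence = Q1 − 1.5·IQR = 307.50 − 196.50 = 111.00.
Upper fence = Q3 + 1.5·IQR = 438.50 + 196.50 = 635.00.
95 < 111.00 → outlier.
102 < 111.00 → outlier.
733 > 635.00 → outlier.
1045 > 635.00 → outlier.
All remaining values lie within [111.00, 635.00].

95, 102, 733, 1045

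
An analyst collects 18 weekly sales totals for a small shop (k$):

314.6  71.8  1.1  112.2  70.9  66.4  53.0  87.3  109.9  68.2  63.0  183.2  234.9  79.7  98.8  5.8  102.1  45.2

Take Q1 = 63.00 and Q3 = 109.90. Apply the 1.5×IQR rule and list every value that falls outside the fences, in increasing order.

183.2, 234.9, 314.6

IQR = Q3 − Q1 = 109.90 − 63.00 = 46.90.
Lower fence = Q1 − 1.5·IQR = 63.00 − 70.35 = -7.35.
Upper fence = Q3 + 1.5·IQR = 109.90 + 70.35 = 180.25.
183.2 > 180.25 → outlier.
234.9 > 180.25 → outlier.
314.6 > 180.25 → outlier.
All remaining values lie within [-7.35, 180.25].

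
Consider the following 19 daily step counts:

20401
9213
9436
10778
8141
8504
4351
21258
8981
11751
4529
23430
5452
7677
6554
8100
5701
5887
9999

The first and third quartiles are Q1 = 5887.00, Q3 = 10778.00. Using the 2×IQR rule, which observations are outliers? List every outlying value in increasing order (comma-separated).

IQR = Q3 − Q1 = 10778.00 − 5887.00 = 4891.00.
Lower fence = Q1 − 2·IQR = 5887.00 − 9782.00 = -3895.00.
Upper fence = Q3 + 2·IQR = 10778.00 + 9782.00 = 20560.00.
21258 > 20560.00 → outlier.
23430 > 20560.00 → outlier.
All remaining values lie within [-3895.00, 20560.00].

21258, 23430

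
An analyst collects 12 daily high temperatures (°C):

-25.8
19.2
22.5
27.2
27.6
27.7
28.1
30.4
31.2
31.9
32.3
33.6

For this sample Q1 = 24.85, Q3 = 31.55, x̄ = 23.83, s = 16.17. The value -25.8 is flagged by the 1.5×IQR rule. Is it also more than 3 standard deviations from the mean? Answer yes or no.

yes

z = (-25.8 − 23.83) / 16.17 = -3.07.
|z| = 3.07 > 3.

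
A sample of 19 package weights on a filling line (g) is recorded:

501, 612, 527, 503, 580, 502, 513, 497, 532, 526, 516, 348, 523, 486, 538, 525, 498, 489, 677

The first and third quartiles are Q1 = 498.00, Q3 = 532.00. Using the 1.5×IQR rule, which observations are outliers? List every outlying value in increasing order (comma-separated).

IQR = Q3 − Q1 = 532.00 − 498.00 = 34.00.
Lower fence = Q1 − 1.5·IQR = 498.00 − 51.00 = 447.00.
Upper fence = Q3 + 1.5·IQR = 532.00 + 51.00 = 583.00.
348 < 447.00 → outlier.
612 > 583.00 → outlier.
677 > 583.00 → outlier.
All remaining values lie within [447.00, 583.00].

348, 612, 677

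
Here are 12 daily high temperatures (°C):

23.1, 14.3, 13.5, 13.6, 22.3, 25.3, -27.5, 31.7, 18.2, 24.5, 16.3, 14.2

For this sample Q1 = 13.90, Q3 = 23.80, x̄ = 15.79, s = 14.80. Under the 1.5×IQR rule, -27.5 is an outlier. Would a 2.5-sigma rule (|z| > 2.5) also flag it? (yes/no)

yes

z = (-27.5 − 15.79) / 14.80 = -2.93.
|z| = 2.93 > 2.5.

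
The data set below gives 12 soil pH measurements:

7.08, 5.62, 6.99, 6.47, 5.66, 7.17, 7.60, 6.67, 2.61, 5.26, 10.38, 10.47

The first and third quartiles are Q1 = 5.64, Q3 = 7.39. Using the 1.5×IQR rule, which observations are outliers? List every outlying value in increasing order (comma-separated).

IQR = Q3 − Q1 = 7.39 − 5.64 = 1.75.
Lower fence = Q1 − 1.5·IQR = 5.64 − 2.625 = 3.015.
Upper fence = Q3 + 1.5·IQR = 7.39 + 2.625 = 10.015.
2.61 < 3.015 → outlier.
10.38 > 10.015 → outlier.
10.47 > 10.015 → outlier.
All remaining values lie within [3.015, 10.015].

2.61, 10.38, 10.47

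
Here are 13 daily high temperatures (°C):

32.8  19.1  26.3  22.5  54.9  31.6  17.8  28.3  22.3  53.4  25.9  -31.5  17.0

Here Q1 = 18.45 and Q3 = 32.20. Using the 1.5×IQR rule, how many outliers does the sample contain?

3

IQR = 13.75; fences at 18.45 − 20.625 = -2.175 and 32.20 + 20.625 = 52.825.
Outside the cutoffs: -31.5, 53.4, 54.9.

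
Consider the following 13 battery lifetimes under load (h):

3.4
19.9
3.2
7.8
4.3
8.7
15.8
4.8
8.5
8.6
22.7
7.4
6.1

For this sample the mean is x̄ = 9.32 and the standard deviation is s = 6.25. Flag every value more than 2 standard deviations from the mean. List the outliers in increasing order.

Cutoffs at x̄ ± 2s: 9.32 ± 2·6.25 = [-3.18, 21.82].
22.7: z = 2.14, |z| > 2 → outlier.
Every other value lies within [-3.18, 21.82].

22.7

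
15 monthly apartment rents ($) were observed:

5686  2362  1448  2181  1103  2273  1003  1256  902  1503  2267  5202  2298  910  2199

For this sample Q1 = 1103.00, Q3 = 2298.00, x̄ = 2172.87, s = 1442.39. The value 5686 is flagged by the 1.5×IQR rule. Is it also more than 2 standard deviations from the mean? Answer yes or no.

z = (5686 − 2172.87) / 1442.39 = 2.44.
|z| = 2.44 > 2.

yes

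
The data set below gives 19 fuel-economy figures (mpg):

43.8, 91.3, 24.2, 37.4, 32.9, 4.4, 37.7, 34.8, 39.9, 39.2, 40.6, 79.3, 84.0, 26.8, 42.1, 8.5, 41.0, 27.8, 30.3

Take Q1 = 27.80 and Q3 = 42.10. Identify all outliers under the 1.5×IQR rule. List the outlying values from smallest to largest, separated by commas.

IQR = Q3 − Q1 = 42.10 − 27.80 = 14.30.
Lower fence = Q1 − 1.5·IQR = 27.80 − 21.45 = 6.35.
Upper fence = Q3 + 1.5·IQR = 42.10 + 21.45 = 63.55.
4.4 < 6.35 → outlier.
79.3 > 63.55 → outlier.
84.0 > 63.55 → outlier.
91.3 > 63.55 → outlier.
All remaining values lie within [6.35, 63.55].

4.4, 79.3, 84.0, 91.3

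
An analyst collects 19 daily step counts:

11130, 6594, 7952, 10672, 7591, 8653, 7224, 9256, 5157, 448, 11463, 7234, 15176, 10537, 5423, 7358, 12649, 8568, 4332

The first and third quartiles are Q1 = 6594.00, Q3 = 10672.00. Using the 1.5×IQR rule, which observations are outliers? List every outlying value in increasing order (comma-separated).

IQR = Q3 − Q1 = 10672.00 − 6594.00 = 4078.00.
Lower fence = Q1 − 1.5·IQR = 6594.00 − 6117.00 = 477.00.
Upper fence = Q3 + 1.5·IQR = 10672.00 + 6117.00 = 16789.00.
448 < 477.00 → outlier.
All remaining values lie within [477.00, 16789.00].

448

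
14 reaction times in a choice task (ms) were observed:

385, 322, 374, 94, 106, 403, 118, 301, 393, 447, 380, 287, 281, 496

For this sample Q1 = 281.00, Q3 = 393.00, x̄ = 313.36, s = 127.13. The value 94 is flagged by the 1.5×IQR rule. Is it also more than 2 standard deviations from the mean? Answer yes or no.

z = (94 − 313.36) / 127.13 = -1.73.
|z| = 1.73 ≤ 2.

no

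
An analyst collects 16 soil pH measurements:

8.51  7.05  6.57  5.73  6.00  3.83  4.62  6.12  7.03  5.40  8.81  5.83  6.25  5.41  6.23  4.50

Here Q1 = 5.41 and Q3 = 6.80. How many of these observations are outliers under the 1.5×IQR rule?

IQR = 1.39; fences at 5.41 − 2.085 = 3.325 and 6.80 + 2.085 = 8.885.
Every value lies within the cutoffs.

0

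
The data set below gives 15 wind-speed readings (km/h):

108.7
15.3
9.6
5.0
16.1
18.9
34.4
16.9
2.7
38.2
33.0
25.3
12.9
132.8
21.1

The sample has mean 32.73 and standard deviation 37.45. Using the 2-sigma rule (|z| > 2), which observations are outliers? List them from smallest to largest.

Cutoffs at x̄ ± 2s: 32.73 ± 2·37.45 = [-42.17, 107.63].
108.7: z = 2.03, |z| > 2 → outlier.
132.8: z = 2.67, |z| > 2 → outlier.
Every other value lies within [-42.17, 107.63].

108.7, 132.8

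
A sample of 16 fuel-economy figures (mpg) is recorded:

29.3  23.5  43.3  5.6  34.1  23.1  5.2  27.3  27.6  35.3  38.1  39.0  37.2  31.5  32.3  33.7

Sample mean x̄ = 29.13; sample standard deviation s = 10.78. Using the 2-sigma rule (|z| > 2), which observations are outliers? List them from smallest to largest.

5.2, 5.6

Cutoffs at x̄ ± 2s: 29.13 ± 2·10.78 = [7.57, 50.69].
5.2: z = -2.22, |z| > 2 → outlier.
5.6: z = -2.18, |z| > 2 → outlier.
Every other value lies within [7.57, 50.69].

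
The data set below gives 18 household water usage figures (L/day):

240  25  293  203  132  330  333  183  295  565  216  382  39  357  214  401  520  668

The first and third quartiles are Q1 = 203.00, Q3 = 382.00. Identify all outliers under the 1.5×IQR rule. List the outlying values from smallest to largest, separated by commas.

668

IQR = Q3 − Q1 = 382.00 − 203.00 = 179.00.
Lower fence = Q1 − 1.5·IQR = 203.00 − 268.50 = -65.50.
Upper fence = Q3 + 1.5·IQR = 382.00 + 268.50 = 650.50.
668 > 650.50 → outlier.
All remaining values lie within [-65.50, 650.50].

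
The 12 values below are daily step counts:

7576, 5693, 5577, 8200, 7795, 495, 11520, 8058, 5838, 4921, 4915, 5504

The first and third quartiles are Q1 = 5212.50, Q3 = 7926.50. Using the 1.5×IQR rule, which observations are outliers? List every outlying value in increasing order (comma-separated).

IQR = Q3 − Q1 = 7926.50 − 5212.50 = 2714.00.
Lower fence = Q1 − 1.5·IQR = 5212.50 − 4071.00 = 1141.50.
Upper fence = Q3 + 1.5·IQR = 7926.50 + 4071.00 = 11997.50.
495 < 1141.50 → outlier.
All remaining values lie within [1141.50, 11997.50].

495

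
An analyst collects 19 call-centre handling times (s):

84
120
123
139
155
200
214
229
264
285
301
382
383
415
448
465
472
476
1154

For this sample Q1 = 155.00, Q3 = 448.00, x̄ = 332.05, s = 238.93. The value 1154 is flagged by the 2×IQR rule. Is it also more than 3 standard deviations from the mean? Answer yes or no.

z = (1154 − 332.05) / 238.93 = 3.44.
|z| = 3.44 > 3.

yes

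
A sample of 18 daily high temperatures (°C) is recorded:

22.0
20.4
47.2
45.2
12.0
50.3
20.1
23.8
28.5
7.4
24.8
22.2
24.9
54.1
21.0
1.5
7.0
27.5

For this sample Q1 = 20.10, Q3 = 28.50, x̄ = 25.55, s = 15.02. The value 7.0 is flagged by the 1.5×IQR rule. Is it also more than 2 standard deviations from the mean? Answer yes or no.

z = (7.0 − 25.55) / 15.02 = -1.24.
|z| = 1.24 ≤ 2.

no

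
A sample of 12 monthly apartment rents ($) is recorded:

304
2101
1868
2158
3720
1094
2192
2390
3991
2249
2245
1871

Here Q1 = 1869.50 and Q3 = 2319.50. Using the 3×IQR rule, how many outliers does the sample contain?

3

IQR = 450.00; fences at 1869.50 − 1350.00 = 519.50 and 2319.50 + 1350.00 = 3669.50.
Outside the cutoffs: 304, 3720, 3991.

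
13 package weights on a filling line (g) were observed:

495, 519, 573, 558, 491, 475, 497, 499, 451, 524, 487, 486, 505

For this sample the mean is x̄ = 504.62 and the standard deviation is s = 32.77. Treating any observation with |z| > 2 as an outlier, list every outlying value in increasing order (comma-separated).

573

Cutoffs at x̄ ± 2s: 504.62 ± 2·32.77 = [439.08, 570.16].
573: z = 2.09, |z| > 2 → outlier.
Every other value lies within [439.08, 570.16].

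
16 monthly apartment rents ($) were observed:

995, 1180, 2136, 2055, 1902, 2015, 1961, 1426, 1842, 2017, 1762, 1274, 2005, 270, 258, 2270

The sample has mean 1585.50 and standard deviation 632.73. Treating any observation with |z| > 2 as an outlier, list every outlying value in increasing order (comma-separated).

Cutoffs at x̄ ± 2s: 1585.50 ± 2·632.73 = [320.04, 2850.96].
258: z = -2.10, |z| > 2 → outlier.
270: z = -2.08, |z| > 2 → outlier.
Every other value lies within [320.04, 2850.96].

258, 270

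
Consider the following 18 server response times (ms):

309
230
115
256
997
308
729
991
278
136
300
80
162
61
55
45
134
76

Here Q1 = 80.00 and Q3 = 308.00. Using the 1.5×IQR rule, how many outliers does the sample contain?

3

IQR = 228.00; fences at 80.00 − 342.00 = -262.00 and 308.00 + 342.00 = 650.00.
Outside the cutoffs: 729, 991, 997.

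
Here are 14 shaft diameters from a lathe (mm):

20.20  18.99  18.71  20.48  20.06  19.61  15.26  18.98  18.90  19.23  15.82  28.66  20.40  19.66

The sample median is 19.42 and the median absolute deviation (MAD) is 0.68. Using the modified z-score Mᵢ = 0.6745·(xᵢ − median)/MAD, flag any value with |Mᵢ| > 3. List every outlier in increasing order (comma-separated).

|Mᵢ| > 3 ⇔ |xᵢ − 19.42| > 3·0.68/0.6745 = 3.02.
So outliers lie outside [16.40, 22.44].
15.26: M = -4.13 → outlier.
15.82: M = -3.57 → outlier.
28.66: M = 9.17 → outlier.

15.26, 15.82, 28.66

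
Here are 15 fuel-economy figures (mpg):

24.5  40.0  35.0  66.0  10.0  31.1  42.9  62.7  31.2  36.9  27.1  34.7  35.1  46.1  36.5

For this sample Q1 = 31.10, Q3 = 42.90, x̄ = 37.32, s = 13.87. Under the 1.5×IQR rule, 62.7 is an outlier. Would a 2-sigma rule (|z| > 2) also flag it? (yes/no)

no

z = (62.7 − 37.32) / 13.87 = 1.83.
|z| = 1.83 ≤ 2.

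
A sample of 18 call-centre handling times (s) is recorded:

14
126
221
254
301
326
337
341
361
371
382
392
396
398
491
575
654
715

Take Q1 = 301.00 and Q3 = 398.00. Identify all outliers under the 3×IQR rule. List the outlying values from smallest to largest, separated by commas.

IQR = Q3 − Q1 = 398.00 − 301.00 = 97.00.
Lower fence = Q1 − 3·IQR = 301.00 − 291.00 = 10.00.
Upper fence = Q3 + 3·IQR = 398.00 + 291.00 = 689.00.
715 > 689.00 → outlier.
All remaining values lie within [10.00, 689.00].

715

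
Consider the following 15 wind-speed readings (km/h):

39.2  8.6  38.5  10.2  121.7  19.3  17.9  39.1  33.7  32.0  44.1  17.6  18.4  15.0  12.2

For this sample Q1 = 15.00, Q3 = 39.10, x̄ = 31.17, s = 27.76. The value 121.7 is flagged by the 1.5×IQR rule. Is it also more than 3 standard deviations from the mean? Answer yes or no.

yes

z = (121.7 − 31.17) / 27.76 = 3.26.
|z| = 3.26 > 3.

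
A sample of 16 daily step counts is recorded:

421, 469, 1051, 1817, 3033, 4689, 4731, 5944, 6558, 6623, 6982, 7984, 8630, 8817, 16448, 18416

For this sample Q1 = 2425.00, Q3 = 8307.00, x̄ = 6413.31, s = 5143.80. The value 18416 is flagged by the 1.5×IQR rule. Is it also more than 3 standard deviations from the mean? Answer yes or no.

z = (18416 − 6413.31) / 5143.80 = 2.33.
|z| = 2.33 ≤ 3.

no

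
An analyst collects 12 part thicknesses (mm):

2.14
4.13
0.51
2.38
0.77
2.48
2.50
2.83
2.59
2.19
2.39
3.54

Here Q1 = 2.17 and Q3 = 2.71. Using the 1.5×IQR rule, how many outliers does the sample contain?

IQR = 0.54; fences at 2.17 − 0.81 = 1.36 and 2.71 + 0.81 = 3.52.
Outside the cutoffs: 0.51, 0.77, 3.54, 4.13.

4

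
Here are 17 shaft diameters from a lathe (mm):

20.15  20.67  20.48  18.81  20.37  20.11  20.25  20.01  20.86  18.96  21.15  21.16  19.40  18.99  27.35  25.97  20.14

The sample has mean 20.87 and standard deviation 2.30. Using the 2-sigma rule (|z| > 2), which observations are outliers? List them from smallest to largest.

25.97, 27.35

Cutoffs at x̄ ± 2s: 20.87 ± 2·2.30 = [16.27, 25.47].
25.97: z = 2.22, |z| > 2 → outlier.
27.35: z = 2.82, |z| > 2 → outlier.
Every other value lies within [16.27, 25.47].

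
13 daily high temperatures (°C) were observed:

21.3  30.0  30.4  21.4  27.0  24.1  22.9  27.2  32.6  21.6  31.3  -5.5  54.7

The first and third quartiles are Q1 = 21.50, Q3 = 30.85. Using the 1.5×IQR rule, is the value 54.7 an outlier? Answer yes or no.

yes

IQR = Q3 − Q1 = 30.85 − 21.50 = 9.35.
Lower fence = Q1 − 1.5·IQR = 21.50 − 14.025 = 7.475.
Upper fence = Q3 + 1.5·IQR = 30.85 + 14.025 = 44.875.
54.7 lies above the upper fence.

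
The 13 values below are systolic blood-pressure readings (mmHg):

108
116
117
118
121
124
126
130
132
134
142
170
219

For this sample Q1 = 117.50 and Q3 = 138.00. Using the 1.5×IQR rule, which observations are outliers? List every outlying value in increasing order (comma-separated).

170, 219

IQR = Q3 − Q1 = 138.00 − 117.50 = 20.50.
Lower fence = Q1 − 1.5·IQR = 117.50 − 30.75 = 86.75.
Upper fence = Q3 + 1.5·IQR = 138.00 + 30.75 = 168.75.
170 > 168.75 → outlier.
219 > 168.75 → outlier.
All remaining values lie within [86.75, 168.75].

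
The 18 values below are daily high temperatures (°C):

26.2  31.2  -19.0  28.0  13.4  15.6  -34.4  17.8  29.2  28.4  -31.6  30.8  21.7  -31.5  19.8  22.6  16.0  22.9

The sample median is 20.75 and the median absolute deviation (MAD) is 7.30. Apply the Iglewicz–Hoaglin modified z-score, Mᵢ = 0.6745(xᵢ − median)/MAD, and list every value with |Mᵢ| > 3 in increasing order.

-34.4, -31.6, -31.5, -19.0

|Mᵢ| > 3 ⇔ |xᵢ − 20.75| > 3·7.30/0.6745 = 32.47.
So outliers lie outside [-11.72, 53.22].
-34.4: M = -5.10 → outlier.
-31.6: M = -4.84 → outlier.
-31.5: M = -4.83 → outlier.
-19.0: M = -3.67 → outlier.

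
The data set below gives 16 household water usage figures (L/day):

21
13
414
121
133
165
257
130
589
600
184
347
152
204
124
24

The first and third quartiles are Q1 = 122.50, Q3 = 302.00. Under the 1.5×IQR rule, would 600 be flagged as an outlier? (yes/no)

yes

IQR = Q3 − Q1 = 302.00 − 122.50 = 179.50.
Lower fence = Q1 − 1.5·IQR = 122.50 − 269.25 = -146.75.
Upper fence = Q3 + 1.5·IQR = 302.00 + 269.25 = 571.25.
600 lies above the upper fence.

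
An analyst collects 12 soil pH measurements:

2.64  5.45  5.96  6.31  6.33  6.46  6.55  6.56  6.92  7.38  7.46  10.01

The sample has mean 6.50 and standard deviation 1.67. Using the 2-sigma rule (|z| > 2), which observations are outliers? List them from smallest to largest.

Cutoffs at x̄ ± 2s: 6.50 ± 2·1.67 = [3.16, 9.84].
2.64: z = -2.31, |z| > 2 → outlier.
10.01: z = 2.10, |z| > 2 → outlier.
Every other value lies within [3.16, 9.84].

2.64, 10.01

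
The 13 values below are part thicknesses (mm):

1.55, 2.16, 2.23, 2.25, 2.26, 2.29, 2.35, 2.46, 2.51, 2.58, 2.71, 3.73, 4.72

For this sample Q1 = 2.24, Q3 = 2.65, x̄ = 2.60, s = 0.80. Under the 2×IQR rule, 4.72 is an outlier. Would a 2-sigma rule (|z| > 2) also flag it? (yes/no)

yes

z = (4.72 − 2.60) / 0.80 = 2.65.
|z| = 2.65 > 2.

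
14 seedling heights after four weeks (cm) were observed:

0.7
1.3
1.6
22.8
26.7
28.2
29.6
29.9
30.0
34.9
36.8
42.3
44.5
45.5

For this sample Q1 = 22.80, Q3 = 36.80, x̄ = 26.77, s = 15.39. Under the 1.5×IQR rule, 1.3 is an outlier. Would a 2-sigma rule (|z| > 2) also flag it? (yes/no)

z = (1.3 − 26.77) / 15.39 = -1.65.
|z| = 1.65 ≤ 2.

no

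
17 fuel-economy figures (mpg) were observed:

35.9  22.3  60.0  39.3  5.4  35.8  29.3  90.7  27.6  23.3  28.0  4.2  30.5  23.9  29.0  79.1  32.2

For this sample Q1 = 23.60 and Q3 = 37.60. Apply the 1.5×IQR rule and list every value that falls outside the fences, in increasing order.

IQR = Q3 − Q1 = 37.60 − 23.60 = 14.00.
Lower fence = Q1 − 1.5·IQR = 23.60 − 21.00 = 2.60.
Upper fence = Q3 + 1.5·IQR = 37.60 + 21.00 = 58.60.
60.0 > 58.60 → outlier.
79.1 > 58.60 → outlier.
90.7 > 58.60 → outlier.
All remaining values lie within [2.60, 58.60].

60.0, 79.1, 90.7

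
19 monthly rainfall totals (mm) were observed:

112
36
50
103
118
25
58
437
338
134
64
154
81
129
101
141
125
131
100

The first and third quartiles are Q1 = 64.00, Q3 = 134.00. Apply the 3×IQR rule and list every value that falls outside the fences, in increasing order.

437

IQR = Q3 − Q1 = 134.00 − 64.00 = 70.00.
Lower fence = Q1 − 3·IQR = 64.00 − 210.00 = -146.00.
Upper fence = Q3 + 3·IQR = 134.00 + 210.00 = 344.00.
437 > 344.00 → outlier.
All remaining values lie within [-146.00, 344.00].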